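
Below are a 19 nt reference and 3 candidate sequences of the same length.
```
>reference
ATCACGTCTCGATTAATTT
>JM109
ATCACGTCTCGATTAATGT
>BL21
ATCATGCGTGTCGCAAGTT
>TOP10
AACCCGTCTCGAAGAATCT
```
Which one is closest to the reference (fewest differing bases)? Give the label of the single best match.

Hamming distances to reference — JM109: 1; BL21: 9; TOP10: 5.
Smallest is JM109 with 1 mismatch.

JM109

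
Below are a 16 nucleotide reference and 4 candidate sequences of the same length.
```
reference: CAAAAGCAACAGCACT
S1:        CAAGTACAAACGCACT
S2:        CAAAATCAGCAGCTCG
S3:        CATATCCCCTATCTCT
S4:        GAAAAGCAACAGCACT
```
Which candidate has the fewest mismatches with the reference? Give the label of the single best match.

Hamming distances to reference — S1: 5; S2: 4; S3: 8; S4: 1.
Smallest is S4 with 1 mismatch.

S4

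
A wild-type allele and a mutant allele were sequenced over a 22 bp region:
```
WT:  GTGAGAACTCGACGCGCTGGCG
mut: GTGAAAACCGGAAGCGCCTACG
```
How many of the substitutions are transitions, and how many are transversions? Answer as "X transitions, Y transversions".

4 transitions, 3 transversions

Transitions (purine↔purine or pyrimidine↔pyrimidine): 5 G→A, 9 T→C, 18 T→C, 20 G→A.
Transversions (purine↔pyrimidine): 10 C→G, 13 C→A, 19 G→T.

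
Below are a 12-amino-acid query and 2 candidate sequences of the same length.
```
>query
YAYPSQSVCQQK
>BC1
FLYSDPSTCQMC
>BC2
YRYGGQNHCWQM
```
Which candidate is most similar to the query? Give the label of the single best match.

BC2

Hamming distances to query — BC1: 8; BC2: 7.
Smallest is BC2 with 7 mismatches.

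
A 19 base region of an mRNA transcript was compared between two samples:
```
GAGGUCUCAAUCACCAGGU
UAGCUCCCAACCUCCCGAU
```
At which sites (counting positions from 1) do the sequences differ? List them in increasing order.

1, 4, 7, 11, 13, 16, 18

Differences at site 1 (G→U), site 4 (G→C), site 7 (U→C), site 11 (U→C), site 13 (A→U), site 16 (A→C), site 18 (G→A).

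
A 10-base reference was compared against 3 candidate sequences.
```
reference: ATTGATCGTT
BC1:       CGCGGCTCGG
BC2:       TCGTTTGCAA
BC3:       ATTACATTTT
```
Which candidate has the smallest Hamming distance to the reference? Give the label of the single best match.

BC3

BC1 differs at 9 bases; BC2 differs at 9 bases; BC3 differs at 5 bases. The closest is BC3.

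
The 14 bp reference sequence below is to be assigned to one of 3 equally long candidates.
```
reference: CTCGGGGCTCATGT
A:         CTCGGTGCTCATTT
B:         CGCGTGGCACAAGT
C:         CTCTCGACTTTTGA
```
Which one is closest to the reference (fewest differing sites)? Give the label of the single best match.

Hamming distances to reference — A: 2; B: 4; C: 6.
Smallest is A with 2 mismatches.

A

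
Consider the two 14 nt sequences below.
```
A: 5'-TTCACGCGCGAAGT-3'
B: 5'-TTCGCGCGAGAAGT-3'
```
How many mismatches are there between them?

2

Comparing position by position, 2 bases differ: 4 (A/G), 9 (C/A).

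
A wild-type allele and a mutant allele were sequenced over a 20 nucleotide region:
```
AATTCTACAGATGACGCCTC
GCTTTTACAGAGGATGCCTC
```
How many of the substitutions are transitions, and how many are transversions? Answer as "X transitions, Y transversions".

Mismatches (1-based):
position 1: A→G (purine→purine, transition)
position 2: A→C (purine→pyrimidine, transversion)
position 5: C→T (pyrimidine→pyrimidine, transition)
position 12: T→G (pyrimidine→purine, transversion)
position 15: C→T (pyrimidine→pyrimidine, transition)

3 transitions, 2 transversions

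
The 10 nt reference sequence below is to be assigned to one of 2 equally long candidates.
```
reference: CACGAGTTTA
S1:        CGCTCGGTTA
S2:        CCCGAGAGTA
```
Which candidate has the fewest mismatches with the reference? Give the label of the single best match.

S2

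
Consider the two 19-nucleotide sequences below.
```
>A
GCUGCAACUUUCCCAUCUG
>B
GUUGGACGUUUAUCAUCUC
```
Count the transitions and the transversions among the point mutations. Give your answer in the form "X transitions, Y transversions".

2 transitions, 5 transversions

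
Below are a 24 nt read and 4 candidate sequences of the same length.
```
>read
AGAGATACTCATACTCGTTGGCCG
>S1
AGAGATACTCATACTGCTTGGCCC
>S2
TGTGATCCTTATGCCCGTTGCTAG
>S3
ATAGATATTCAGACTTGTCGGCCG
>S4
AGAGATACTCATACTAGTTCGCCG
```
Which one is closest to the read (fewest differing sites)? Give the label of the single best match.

S1 differs at 3 sites; S2 differs at 9 sites; S3 differs at 5 sites; S4 differs at 2 sites. The closest is S4.

S4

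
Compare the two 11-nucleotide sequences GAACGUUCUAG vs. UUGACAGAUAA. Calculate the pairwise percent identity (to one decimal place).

18.2%

Mismatches at positions 1, 2, 3, 4, 5, 6, 7, 8, 11 (1-based): 9 of 11.
Identical positions: 2/11 = 18.18% → 18.2%.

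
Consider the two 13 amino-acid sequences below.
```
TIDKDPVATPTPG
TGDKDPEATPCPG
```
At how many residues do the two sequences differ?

3

The sequences differ at residues 2, 7, 11 (1-based) — 3 in total.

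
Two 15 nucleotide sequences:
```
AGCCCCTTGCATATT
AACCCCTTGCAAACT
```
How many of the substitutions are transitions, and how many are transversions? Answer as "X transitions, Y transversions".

Mismatches (1-based):
base 2: G→A (purine→purine, transition)
base 12: T→A (pyrimidine→purine, transversion)
base 14: T→C (pyrimidine→pyrimidine, transition)

2 transitions, 1 transversion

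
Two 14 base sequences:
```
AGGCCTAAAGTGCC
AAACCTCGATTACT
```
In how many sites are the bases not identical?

7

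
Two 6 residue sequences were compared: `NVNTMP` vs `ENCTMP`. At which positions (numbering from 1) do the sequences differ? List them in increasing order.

Differences at position 1 (N→E), position 2 (V→N), position 3 (N→C).

1, 2, 3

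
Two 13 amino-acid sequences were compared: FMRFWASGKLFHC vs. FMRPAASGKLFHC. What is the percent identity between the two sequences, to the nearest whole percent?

85%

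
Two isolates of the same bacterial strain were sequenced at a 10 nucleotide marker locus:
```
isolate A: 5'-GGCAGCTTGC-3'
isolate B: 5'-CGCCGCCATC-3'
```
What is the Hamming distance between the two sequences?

5

Comparing position by position, 5 bases differ: 1 (G/C), 4 (A/C), 7 (T/C), 8 (T/A), 9 (G/T).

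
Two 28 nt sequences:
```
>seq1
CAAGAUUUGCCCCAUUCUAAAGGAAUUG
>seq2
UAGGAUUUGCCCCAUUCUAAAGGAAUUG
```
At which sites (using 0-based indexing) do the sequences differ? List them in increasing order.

Differences at site 0 (C→U), site 2 (A→G).

0, 2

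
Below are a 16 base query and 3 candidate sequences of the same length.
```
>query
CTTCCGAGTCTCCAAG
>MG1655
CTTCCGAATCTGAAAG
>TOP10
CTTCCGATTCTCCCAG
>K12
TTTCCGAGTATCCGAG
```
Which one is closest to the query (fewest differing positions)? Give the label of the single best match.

TOP10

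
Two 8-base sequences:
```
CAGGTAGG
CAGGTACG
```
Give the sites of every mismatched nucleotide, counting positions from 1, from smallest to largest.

7

Differences at site 7 (G→C).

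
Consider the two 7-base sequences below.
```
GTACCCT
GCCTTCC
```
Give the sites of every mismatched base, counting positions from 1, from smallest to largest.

Differences at site 2 (T→C), site 3 (A→C), site 4 (C→T), site 5 (C→T), site 7 (T→C).

2, 3, 4, 5, 7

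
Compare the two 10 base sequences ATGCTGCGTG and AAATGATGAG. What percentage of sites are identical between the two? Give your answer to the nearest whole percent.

7 positions differ (2, 3, 4, 5, 6, 7, 9), so 3 of 10 match: 3/10 = 30%.

30%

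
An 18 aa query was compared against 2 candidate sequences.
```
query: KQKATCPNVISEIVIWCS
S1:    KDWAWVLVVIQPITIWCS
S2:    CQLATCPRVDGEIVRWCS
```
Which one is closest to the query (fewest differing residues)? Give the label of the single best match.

Hamming distances to query — S1: 9; S2: 6.
Smallest is S2 with 6 mismatches.

S2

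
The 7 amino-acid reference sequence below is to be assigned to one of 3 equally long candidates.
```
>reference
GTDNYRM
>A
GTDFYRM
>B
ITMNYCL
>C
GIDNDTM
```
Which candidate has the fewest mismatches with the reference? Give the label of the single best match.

A

Hamming distances to reference — A: 1; B: 4; C: 3.
Smallest is A with 1 mismatch.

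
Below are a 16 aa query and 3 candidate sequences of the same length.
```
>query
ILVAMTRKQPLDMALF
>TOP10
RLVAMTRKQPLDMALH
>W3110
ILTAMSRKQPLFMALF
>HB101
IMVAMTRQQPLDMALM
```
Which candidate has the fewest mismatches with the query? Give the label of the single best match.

TOP10

TOP10 differs at 2 residues; W3110 differs at 3 residues; HB101 differs at 3 residues. The closest is TOP10.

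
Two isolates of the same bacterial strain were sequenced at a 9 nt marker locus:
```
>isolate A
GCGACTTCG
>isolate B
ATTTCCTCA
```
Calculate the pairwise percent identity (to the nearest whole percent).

33%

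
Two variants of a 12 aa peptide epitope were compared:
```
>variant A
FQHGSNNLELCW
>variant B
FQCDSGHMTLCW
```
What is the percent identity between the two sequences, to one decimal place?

Mismatches at positions 3, 4, 6, 7, 8, 9 (1-based): 6 of 12.
Identical positions: 6/12 = 50% → 50.0%.

50.0%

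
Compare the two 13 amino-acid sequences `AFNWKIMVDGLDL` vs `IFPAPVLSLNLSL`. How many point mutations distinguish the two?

10

Comparing position by position, 10 positions differ: 1 (A/I), 3 (N/P), 4 (W/A), 5 (K/P), 6 (I/V), 7 (M/L), 8 (V/S), 9 (D/L), 10 (G/N), 12 (D/S).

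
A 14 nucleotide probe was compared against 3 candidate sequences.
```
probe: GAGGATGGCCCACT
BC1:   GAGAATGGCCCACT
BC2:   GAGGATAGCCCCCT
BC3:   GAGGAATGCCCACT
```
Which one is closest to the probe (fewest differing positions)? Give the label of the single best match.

BC1 differs at 1 position; BC2 differs at 2 positions; BC3 differs at 2 positions. The closest is BC1.

BC1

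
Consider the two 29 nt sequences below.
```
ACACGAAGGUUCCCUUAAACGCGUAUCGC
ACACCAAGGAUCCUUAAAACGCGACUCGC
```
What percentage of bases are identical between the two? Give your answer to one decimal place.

6 positions differ (5, 10, 14, 16, 24, 25), so 23 of 29 match: 23/29 = 79.31%.

79.3%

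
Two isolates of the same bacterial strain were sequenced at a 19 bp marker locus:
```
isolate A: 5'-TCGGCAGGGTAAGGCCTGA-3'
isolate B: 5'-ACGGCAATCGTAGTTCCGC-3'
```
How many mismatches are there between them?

10

The sequences differ at bases 1, 7, 8, 9, 10, 11, 14, 15, 17, 19 (1-based) — 10 in total.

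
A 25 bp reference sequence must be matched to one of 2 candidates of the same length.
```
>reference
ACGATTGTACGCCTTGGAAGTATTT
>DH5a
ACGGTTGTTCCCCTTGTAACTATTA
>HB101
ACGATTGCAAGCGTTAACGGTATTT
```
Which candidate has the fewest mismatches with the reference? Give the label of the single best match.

DH5a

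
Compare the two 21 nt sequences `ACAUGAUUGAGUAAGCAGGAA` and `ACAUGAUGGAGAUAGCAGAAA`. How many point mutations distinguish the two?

Mismatches (1-based): position 8: U→G; position 12: U→A; position 13: A→U; position 19: G→A.

4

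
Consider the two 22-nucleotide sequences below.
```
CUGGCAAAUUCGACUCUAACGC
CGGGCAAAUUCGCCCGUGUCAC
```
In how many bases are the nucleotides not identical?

7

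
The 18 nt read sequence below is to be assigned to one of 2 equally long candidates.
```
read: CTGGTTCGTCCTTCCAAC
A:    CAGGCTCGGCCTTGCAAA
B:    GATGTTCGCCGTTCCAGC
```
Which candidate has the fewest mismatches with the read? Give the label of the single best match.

A differs at 5 bases; B differs at 6 bases. The closest is A.

A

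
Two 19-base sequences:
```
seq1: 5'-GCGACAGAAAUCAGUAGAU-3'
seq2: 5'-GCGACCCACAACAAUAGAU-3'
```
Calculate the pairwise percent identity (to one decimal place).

73.7%

Mismatches at positions 6, 7, 9, 11, 14 (1-based): 5 of 19.
Identical positions: 14/19 = 73.68% → 73.7%.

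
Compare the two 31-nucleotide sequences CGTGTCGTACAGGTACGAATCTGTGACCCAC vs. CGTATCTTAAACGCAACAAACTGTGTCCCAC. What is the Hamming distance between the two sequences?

9

Comparing position by position, 9 sites differ: 4 (G/A), 7 (G/T), 10 (C/A), 12 (G/C), 14 (T/C), 16 (C/A), 17 (G/C), 20 (T/A), 26 (A/T).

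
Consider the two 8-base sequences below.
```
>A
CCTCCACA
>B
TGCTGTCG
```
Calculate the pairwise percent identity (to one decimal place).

Mismatches at positions 1, 2, 3, 4, 5, 6, 8 (1-based): 7 of 8.
Identical positions: 1/8 = 12.5% → 12.5%.

12.5%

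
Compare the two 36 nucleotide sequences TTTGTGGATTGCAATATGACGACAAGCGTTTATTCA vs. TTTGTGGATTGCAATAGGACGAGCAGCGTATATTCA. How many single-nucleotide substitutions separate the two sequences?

Comparing position by position, 4 sites differ: 17 (T/G), 23 (C/G), 24 (A/C), 30 (T/A).

4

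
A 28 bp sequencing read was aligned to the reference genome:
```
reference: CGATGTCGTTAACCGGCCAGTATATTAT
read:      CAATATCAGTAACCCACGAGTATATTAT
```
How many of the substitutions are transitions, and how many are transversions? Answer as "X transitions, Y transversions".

Transitions (purine↔purine or pyrimidine↔pyrimidine): 2 G→A, 5 G→A, 8 G→A, 16 G→A.
Transversions (purine↔pyrimidine): 9 T→G, 15 G→C, 18 C→G.

4 transitions, 3 transversions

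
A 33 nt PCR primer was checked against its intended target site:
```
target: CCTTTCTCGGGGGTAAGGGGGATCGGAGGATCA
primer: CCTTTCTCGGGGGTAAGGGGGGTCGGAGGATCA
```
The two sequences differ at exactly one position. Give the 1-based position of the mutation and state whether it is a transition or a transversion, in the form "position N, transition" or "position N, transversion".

The sequences differ only at position 22: A→G (purine→purine), a transition.

position 22, transition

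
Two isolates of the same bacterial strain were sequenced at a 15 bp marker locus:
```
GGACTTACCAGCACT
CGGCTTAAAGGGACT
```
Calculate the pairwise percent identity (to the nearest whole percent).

6 positions differ (1, 3, 8, 9, 10, 12), so 9 of 15 match: 9/15 = 60%.

60%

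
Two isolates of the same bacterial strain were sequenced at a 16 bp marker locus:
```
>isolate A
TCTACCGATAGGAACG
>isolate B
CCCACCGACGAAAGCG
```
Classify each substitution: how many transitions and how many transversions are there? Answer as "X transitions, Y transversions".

7 transitions, 0 transversions

Mismatches (1-based):
base 1: T→C (pyrimidine→pyrimidine, transition)
base 3: T→C (pyrimidine→pyrimidine, transition)
base 9: T→C (pyrimidine→pyrimidine, transition)
base 10: A→G (purine→purine, transition)
base 11: G→A (purine→purine, transition)
base 12: G→A (purine→purine, transition)
base 14: A→G (purine→purine, transition)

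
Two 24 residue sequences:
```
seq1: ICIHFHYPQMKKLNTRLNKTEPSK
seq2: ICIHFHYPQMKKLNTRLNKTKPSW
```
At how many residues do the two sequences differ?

Mismatches (1-based): residue 21: E→K; residue 24: K→W.

2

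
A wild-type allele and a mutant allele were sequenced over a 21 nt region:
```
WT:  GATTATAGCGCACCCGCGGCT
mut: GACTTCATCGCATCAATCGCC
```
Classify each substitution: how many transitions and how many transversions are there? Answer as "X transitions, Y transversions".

6 transitions, 4 transversions

Transitions (purine↔purine or pyrimidine↔pyrimidine): 3 T→C, 6 T→C, 13 C→T, 16 G→A, 17 C→T, 21 T→C.
Transversions (purine↔pyrimidine): 5 A→T, 8 G→T, 15 C→A, 18 G→C.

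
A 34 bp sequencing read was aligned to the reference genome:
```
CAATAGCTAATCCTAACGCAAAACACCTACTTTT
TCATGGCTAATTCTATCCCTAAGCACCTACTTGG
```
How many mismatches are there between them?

Comparing position by position, 10 bases differ: 1 (C/T), 2 (A/C), 5 (A/G), 12 (C/T), 16 (A/T), 18 (G/C), 20 (A/T), 23 (A/G), 33 (T/G), 34 (T/G).

10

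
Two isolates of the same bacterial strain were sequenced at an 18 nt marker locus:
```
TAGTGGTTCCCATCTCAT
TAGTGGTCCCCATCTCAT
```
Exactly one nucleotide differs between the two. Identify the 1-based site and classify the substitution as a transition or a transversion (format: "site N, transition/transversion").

The sequences differ only at site 8: T→C (pyrimidine→pyrimidine), a transition.

site 8, transition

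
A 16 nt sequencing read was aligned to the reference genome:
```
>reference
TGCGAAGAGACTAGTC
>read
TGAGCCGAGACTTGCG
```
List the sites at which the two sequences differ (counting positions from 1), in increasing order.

3, 5, 6, 13, 15, 16

Scanning 1-based: 3: C/A; 5: A/C; 6: A/C; 13: A/T; 15: T/C; 16: C/G.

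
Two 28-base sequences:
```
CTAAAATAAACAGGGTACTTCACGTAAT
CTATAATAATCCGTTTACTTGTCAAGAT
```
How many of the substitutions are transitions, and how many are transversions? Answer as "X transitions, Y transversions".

2 transitions, 8 transversions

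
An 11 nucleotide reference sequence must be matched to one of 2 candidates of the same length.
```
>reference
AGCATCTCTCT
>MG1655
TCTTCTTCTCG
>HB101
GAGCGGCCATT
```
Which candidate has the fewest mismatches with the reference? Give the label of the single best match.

MG1655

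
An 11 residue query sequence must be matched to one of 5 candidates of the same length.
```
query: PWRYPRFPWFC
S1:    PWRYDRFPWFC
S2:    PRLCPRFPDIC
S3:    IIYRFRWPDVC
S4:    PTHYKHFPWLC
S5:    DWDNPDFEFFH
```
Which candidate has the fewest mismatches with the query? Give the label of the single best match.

S1 differs at 1 position; S2 differs at 5 positions; S3 differs at 8 positions; S4 differs at 5 positions; S5 differs at 7 positions. The closest is S1.

S1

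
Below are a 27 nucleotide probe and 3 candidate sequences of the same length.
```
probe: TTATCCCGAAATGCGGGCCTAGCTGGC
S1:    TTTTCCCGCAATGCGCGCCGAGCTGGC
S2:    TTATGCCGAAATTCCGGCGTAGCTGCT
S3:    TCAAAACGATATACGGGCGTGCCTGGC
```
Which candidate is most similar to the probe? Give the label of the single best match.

Hamming distances to probe — S1: 4; S2: 6; S3: 9.
Smallest is S1 with 4 mismatches.

S1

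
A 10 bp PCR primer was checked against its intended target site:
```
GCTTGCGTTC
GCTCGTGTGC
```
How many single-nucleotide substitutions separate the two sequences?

Mismatches (1-based): base 4: T→C; base 6: C→T; base 9: T→G.

3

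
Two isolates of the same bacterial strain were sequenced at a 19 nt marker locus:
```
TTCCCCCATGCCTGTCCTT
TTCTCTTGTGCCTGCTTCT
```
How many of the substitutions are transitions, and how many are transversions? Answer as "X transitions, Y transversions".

8 transitions, 0 transversions

Mismatches (1-based):
base 4: C→T (pyrimidine→pyrimidine, transition)
base 6: C→T (pyrimidine→pyrimidine, transition)
base 7: C→T (pyrimidine→pyrimidine, transition)
base 8: A→G (purine→purine, transition)
base 15: T→C (pyrimidine→pyrimidine, transition)
base 16: C→T (pyrimidine→pyrimidine, transition)
base 17: C→T (pyrimidine→pyrimidine, transition)
base 18: T→C (pyrimidine→pyrimidine, transition)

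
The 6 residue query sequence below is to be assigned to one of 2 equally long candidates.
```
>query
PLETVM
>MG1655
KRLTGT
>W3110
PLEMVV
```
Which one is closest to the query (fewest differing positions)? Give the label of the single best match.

W3110

MG1655 differs at 5 positions; W3110 differs at 2 positions. The closest is W3110.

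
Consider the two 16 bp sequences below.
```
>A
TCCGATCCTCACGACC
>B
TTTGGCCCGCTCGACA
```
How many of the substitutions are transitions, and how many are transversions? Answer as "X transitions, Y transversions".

Mismatches (1-based):
site 2: C→T (pyrimidine→pyrimidine, transition)
site 3: C→T (pyrimidine→pyrimidine, transition)
site 5: A→G (purine→purine, transition)
site 6: T→C (pyrimidine→pyrimidine, transition)
site 9: T→G (pyrimidine→purine, transversion)
site 11: A→T (purine→pyrimidine, transversion)
site 16: C→A (pyrimidine→purine, transversion)

4 transitions, 3 transversions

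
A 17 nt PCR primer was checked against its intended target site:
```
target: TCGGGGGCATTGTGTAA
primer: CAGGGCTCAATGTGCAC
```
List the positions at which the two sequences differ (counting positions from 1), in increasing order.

1, 2, 6, 7, 10, 15, 17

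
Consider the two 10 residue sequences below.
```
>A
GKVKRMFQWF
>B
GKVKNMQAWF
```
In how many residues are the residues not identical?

The sequences differ at residues 5, 7, 8 (1-based) — 3 in total.

3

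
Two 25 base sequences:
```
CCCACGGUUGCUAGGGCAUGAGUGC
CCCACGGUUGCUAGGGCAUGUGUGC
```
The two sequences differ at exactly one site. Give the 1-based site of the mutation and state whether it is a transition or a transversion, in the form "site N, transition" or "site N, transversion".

site 21, transversion

Site 21 changes A→U. A is a purine and U is a pyrimidine, so this is a transversion.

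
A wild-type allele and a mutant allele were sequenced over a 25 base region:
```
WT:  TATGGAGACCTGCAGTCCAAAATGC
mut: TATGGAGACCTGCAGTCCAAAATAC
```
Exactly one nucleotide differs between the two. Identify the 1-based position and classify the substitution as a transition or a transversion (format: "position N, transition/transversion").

Position 24 changes G→A. G is a purine and A is a purine, so this is a transition.

position 24, transition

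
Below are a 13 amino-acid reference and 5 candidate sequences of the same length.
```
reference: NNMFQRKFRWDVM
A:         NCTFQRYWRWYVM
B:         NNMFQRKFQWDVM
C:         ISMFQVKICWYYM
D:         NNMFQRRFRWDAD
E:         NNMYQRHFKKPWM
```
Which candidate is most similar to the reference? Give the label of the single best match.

B

A differs at 5 residues; B differs at 1 residue; C differs at 7 residues; D differs at 3 residues; E differs at 6 residues. The closest is B.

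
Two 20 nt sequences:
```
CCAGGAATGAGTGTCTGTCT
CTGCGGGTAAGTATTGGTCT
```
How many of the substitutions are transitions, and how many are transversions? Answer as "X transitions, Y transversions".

7 transitions, 2 transversions

Transitions (purine↔purine or pyrimidine↔pyrimidine): 2 C→T, 3 A→G, 6 A→G, 7 A→G, 9 G→A, 13 G→A, 15 C→T.
Transversions (purine↔pyrimidine): 4 G→C, 16 T→G.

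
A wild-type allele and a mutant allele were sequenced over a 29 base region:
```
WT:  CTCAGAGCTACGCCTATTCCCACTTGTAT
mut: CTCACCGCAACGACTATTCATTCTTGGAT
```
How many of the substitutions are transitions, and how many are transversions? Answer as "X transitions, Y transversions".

1 transition, 7 transversions

Mismatches (1-based):
position 5: G→C (purine→pyrimidine, transversion)
position 6: A→C (purine→pyrimidine, transversion)
position 9: T→A (pyrimidine→purine, transversion)
position 13: C→A (pyrimidine→purine, transversion)
position 20: C→A (pyrimidine→purine, transversion)
position 21: C→T (pyrimidine→pyrimidine, transition)
position 22: A→T (purine→pyrimidine, transversion)
position 27: T→G (pyrimidine→purine, transversion)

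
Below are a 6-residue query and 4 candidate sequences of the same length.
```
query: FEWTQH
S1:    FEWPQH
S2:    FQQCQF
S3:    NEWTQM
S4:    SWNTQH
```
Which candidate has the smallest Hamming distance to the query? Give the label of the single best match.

S1 differs at 1 residue; S2 differs at 4 residues; S3 differs at 2 residues; S4 differs at 3 residues. The closest is S1.

S1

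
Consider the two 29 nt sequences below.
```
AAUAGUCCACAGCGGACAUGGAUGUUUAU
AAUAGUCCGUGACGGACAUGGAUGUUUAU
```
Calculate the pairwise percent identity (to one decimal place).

86.2%

Mismatches at positions 9, 10, 11, 12 (1-based): 4 of 29.
Identical positions: 25/29 = 86.21% → 86.2%.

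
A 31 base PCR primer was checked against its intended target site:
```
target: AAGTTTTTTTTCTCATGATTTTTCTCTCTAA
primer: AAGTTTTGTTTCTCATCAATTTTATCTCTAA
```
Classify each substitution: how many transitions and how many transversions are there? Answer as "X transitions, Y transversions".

0 transitions, 4 transversions

Mismatches (1-based):
position 8: T→G (pyrimidine→purine, transversion)
position 17: G→C (purine→pyrimidine, transversion)
position 19: T→A (pyrimidine→purine, transversion)
position 24: C→A (pyrimidine→purine, transversion)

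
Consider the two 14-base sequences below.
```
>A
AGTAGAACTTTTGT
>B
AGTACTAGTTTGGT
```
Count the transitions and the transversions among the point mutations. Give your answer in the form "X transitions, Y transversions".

0 transitions, 4 transversions

Mismatches (1-based):
site 5: G→C (purine→pyrimidine, transversion)
site 6: A→T (purine→pyrimidine, transversion)
site 8: C→G (pyrimidine→purine, transversion)
site 12: T→G (pyrimidine→purine, transversion)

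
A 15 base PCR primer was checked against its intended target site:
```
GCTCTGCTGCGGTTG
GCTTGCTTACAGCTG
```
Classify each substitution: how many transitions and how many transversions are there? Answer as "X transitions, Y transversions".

Transitions (purine↔purine or pyrimidine↔pyrimidine): 4 C→T, 7 C→T, 9 G→A, 11 G→A, 13 T→C.
Transversions (purine↔pyrimidine): 5 T→G, 6 G→C.

5 transitions, 2 transversions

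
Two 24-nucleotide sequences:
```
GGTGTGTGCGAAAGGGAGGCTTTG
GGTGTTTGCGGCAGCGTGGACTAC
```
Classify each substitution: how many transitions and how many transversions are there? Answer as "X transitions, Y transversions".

2 transitions, 7 transversions

Mismatches (1-based):
base 6: G→T (purine→pyrimidine, transversion)
base 11: A→G (purine→purine, transition)
base 12: A→C (purine→pyrimidine, transversion)
base 15: G→C (purine→pyrimidine, transversion)
base 17: A→T (purine→pyrimidine, transversion)
base 20: C→A (pyrimidine→purine, transversion)
base 21: T→C (pyrimidine→pyrimidine, transition)
base 23: T→A (pyrimidine→purine, transversion)
base 24: G→C (purine→pyrimidine, transversion)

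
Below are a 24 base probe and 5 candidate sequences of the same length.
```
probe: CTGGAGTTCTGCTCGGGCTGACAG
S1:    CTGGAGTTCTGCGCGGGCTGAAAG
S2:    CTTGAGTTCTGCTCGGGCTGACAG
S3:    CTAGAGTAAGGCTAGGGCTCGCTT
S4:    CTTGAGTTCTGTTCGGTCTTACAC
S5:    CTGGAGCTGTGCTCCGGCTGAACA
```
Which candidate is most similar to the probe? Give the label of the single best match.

S2

Hamming distances to probe — S1: 2; S2: 1; S3: 9; S4: 5; S5: 6.
Smallest is S2 with 1 mismatch.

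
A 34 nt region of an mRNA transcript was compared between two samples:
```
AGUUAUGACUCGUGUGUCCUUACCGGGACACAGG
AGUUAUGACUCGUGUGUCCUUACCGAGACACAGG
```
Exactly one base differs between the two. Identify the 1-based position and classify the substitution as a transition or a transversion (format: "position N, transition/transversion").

The sequences differ only at position 26: G→A (purine→purine), a transition.

position 26, transition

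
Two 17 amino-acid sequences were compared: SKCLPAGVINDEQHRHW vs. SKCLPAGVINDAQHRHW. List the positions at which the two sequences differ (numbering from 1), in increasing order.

Scanning 1-based: 12: E/A.

12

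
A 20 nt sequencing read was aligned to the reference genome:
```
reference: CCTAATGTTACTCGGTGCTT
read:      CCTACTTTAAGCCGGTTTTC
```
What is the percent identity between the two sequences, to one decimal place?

8 positions differ (5, 7, 9, 11, 12, 17, 18, 20), so 12 of 20 match: 12/20 = 60%.

60.0%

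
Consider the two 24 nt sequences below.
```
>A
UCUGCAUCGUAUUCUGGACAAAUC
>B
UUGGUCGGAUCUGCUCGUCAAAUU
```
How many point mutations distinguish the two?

Comparing position by position, 12 bases differ: 2 (C/U), 3 (U/G), 5 (C/U), 6 (A/C), 7 (U/G), 8 (C/G), 9 (G/A), 11 (A/C), 13 (U/G), 16 (G/C), 18 (A/U), 24 (C/U).

12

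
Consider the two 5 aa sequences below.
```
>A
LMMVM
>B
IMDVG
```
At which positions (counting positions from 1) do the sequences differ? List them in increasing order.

Scanning 1-based: 1: L/I; 3: M/D; 5: M/G.

1, 3, 5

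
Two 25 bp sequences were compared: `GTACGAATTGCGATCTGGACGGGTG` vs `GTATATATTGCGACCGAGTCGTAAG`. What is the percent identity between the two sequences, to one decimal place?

10 positions differ (4, 5, 6, 14, 16, 17, 19, 22, 23, 24), so 15 of 25 match: 15/25 = 60%.

60.0%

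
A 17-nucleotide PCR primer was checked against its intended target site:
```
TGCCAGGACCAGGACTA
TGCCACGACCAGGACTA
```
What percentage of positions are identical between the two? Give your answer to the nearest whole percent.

94%

1 position differs (6), so 16 of 17 match: 16/17 = 94.12%.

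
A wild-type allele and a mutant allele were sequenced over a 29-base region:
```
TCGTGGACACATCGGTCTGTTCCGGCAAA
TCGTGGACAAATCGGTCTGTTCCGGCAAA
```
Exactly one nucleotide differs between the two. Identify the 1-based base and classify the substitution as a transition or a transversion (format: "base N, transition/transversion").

The sequences differ only at base 10: C→A (pyrimidine→purine), a transversion.

base 10, transversion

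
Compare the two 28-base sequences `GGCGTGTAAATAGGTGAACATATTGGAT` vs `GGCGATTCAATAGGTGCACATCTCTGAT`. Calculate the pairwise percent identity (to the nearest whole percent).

Mismatches at positions 5, 6, 8, 17, 22, 24, 25 (1-based): 7 of 28.
Identical positions: 21/28 = 75% → 75%.

75%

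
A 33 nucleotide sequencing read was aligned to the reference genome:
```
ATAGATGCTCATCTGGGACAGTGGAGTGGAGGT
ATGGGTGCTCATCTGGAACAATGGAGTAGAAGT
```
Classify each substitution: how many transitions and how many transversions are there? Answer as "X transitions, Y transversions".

Mismatches (1-based):
position 3: A→G (purine→purine, transition)
position 5: A→G (purine→purine, transition)
position 17: G→A (purine→purine, transition)
position 21: G→A (purine→purine, transition)
position 28: G→A (purine→purine, transition)
position 31: G→A (purine→purine, transition)

6 transitions, 0 transversions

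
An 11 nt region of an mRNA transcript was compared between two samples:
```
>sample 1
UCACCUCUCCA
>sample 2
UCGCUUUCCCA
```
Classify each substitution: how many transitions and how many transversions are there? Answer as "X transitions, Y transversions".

Transitions (purine↔purine or pyrimidine↔pyrimidine): 3 A→G, 5 C→U, 7 C→U, 8 U→C.
Transversions (purine↔pyrimidine): none.

4 transitions, 0 transversions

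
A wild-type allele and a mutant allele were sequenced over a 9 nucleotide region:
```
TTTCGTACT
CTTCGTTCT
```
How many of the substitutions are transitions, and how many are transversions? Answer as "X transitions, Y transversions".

1 transition, 1 transversion

Mismatches (1-based):
position 1: T→C (pyrimidine→pyrimidine, transition)
position 7: A→T (purine→pyrimidine, transversion)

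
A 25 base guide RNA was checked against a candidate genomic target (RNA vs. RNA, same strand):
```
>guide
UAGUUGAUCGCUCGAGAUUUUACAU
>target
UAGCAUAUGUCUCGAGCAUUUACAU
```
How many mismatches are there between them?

7

The sequences differ at positions 4, 5, 6, 9, 10, 17, 18 (1-based) — 7 in total.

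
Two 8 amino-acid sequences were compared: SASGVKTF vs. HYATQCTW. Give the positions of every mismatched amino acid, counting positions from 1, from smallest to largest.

Differences at position 1 (S→H), position 2 (A→Y), position 3 (S→A), position 4 (G→T), position 5 (V→Q), position 6 (K→C), position 8 (F→W).

1, 2, 3, 4, 5, 6, 8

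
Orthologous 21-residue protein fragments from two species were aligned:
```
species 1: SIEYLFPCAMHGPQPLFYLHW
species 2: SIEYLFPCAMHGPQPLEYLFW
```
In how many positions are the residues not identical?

2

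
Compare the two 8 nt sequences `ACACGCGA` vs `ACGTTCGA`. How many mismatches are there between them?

The sequences differ at sites 3, 4, 5 (1-based) — 3 in total.

3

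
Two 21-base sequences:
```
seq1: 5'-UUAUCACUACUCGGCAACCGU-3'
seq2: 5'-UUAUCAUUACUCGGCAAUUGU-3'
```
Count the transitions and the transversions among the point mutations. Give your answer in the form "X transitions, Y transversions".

3 transitions, 0 transversions

Mismatches (1-based):
position 7: C→U (pyrimidine→pyrimidine, transition)
position 18: C→U (pyrimidine→pyrimidine, transition)
position 19: C→U (pyrimidine→pyrimidine, transition)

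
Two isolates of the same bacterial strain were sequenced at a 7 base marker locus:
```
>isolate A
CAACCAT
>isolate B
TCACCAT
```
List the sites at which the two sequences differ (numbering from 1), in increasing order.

1, 2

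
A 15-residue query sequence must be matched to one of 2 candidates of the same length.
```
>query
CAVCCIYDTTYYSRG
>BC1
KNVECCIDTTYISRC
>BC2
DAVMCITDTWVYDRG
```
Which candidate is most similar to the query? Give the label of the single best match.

BC2

BC1 differs at 7 residues; BC2 differs at 6 residues. The closest is BC2.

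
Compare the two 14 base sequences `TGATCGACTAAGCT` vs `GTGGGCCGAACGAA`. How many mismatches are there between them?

12

Comparing position by position, 12 positions differ: 1 (T/G), 2 (G/T), 3 (A/G), 4 (T/G), 5 (C/G), 6 (G/C), 7 (A/C), 8 (C/G), 9 (T/A), 11 (A/C), 13 (C/A), 14 (T/A).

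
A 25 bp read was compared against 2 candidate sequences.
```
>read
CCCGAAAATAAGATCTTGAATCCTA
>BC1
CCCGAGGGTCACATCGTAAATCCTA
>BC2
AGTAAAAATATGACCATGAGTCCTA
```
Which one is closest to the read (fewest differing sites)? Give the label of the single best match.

BC1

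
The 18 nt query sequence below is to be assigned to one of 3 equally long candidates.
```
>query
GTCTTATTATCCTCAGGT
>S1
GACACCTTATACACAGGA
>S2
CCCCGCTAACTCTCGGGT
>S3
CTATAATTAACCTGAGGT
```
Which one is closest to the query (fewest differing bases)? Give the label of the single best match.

S1 differs at 7 bases; S2 differs at 9 bases; S3 differs at 5 bases. The closest is S3.

S3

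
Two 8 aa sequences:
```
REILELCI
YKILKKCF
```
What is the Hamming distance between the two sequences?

Comparing position by position, 5 positions differ: 1 (R/Y), 2 (E/K), 5 (E/K), 6 (L/K), 8 (I/F).

5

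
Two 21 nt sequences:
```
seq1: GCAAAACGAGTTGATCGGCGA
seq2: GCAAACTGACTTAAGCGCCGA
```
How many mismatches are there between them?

6

Comparing position by position, 6 sites differ: 6 (A/C), 7 (C/T), 10 (G/C), 13 (G/A), 15 (T/G), 18 (G/C).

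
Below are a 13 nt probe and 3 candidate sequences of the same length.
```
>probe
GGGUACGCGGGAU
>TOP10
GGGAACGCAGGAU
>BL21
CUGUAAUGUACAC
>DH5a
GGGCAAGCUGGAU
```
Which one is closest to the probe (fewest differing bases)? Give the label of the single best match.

Hamming distances to probe — TOP10: 2; BL21: 9; DH5a: 3.
Smallest is TOP10 with 2 mismatches.

TOP10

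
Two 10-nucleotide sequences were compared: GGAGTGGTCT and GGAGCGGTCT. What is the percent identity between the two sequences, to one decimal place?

1 position differs (5), so 9 of 10 match: 9/10 = 90%.

90.0%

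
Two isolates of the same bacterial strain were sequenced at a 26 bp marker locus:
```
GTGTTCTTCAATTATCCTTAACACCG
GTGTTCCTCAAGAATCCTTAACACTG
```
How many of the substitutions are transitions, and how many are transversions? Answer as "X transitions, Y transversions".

Transitions (purine↔purine or pyrimidine↔pyrimidine): 7 T→C, 25 C→T.
Transversions (purine↔pyrimidine): 12 T→G, 13 T→A.

2 transitions, 2 transversions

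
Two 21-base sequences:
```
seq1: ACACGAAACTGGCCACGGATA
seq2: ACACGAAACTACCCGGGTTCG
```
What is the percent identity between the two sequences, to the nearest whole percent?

62%

8 positions differ (11, 12, 15, 16, 18, 19, 20, 21), so 13 of 21 match: 13/21 = 61.9%.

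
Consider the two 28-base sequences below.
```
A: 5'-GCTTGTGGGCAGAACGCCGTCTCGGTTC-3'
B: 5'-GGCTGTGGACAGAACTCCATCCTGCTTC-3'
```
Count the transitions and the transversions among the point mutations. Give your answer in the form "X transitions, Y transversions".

Mismatches (1-based):
base 2: C→G (pyrimidine→purine, transversion)
base 3: T→C (pyrimidine→pyrimidine, transition)
base 9: G→A (purine→purine, transition)
base 16: G→T (purine→pyrimidine, transversion)
base 19: G→A (purine→purine, transition)
base 22: T→C (pyrimidine→pyrimidine, transition)
base 23: C→T (pyrimidine→pyrimidine, transition)
base 25: G→C (purine→pyrimidine, transversion)

5 transitions, 3 transversions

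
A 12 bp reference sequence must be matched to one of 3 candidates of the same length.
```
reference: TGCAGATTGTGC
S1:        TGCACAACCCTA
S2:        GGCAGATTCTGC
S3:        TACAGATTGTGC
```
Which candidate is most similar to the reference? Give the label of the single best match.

S1 differs at 7 sites; S2 differs at 2 sites; S3 differs at 1 site. The closest is S3.

S3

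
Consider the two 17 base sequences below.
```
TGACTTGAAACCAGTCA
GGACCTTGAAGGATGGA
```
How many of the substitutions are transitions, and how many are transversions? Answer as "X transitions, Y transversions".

Transitions (purine↔purine or pyrimidine↔pyrimidine): 5 T→C, 8 A→G.
Transversions (purine↔pyrimidine): 1 T→G, 7 G→T, 11 C→G, 12 C→G, 14 G→T, 15 T→G, 16 C→G.

2 transitions, 7 transversions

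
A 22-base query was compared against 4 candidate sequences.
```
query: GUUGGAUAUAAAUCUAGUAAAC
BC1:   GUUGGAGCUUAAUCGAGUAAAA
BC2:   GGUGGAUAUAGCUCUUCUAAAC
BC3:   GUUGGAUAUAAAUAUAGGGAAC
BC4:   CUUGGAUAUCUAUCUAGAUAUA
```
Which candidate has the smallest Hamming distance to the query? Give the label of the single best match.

BC3

Hamming distances to query — BC1: 5; BC2: 5; BC3: 3; BC4: 7.
Smallest is BC3 with 3 mismatches.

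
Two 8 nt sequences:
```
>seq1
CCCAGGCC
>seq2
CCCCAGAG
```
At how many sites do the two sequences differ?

4

Comparing position by position, 4 sites differ: 4 (A/C), 5 (G/A), 7 (C/A), 8 (C/G).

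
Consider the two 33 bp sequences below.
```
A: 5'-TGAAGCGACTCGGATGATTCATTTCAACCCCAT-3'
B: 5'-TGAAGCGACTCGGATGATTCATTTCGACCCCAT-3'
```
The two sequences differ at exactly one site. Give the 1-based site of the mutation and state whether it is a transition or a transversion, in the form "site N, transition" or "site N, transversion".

Site 26 changes A→G. A is a purine and G is a purine, so this is a transition.

site 26, transition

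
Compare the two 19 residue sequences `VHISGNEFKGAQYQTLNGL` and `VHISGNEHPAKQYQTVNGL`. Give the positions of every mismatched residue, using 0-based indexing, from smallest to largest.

Scanning 0-based: 7: F/H; 8: K/P; 9: G/A; 10: A/K; 15: L/V.

7, 8, 9, 10, 15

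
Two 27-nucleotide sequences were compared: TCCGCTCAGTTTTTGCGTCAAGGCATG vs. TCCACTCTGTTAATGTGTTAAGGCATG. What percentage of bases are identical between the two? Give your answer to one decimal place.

77.8%

6 positions differ (4, 8, 12, 13, 16, 19), so 21 of 27 match: 21/27 = 77.78%.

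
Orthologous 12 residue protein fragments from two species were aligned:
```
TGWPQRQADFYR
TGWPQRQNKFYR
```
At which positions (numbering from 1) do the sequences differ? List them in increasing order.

Scanning 1-based: 8: A/N; 9: D/K.

8, 9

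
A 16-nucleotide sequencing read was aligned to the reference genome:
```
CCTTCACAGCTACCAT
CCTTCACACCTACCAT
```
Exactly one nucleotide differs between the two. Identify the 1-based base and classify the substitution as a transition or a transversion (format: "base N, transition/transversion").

The sequences differ only at base 9: G→C (purine→pyrimidine), a transversion.

base 9, transversion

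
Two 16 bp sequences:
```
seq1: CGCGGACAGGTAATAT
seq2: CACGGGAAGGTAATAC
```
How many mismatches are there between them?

4

Comparing position by position, 4 positions differ: 2 (G/A), 6 (A/G), 7 (C/A), 16 (T/C).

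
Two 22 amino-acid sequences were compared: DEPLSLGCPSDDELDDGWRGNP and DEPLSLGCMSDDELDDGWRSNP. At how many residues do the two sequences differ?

Comparing position by position, 2 residues differ: 9 (P/M), 20 (G/S).

2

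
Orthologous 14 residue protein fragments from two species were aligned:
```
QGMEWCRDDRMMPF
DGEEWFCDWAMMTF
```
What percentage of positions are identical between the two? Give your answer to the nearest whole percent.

7 positions differ (1, 3, 6, 7, 9, 10, 13), so 7 of 14 match: 7/14 = 50%.

50%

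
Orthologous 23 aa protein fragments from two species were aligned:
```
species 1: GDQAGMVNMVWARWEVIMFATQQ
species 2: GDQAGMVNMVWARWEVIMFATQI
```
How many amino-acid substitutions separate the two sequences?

The sequences differ at positions 23 (1-based) — 1 in total.

1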